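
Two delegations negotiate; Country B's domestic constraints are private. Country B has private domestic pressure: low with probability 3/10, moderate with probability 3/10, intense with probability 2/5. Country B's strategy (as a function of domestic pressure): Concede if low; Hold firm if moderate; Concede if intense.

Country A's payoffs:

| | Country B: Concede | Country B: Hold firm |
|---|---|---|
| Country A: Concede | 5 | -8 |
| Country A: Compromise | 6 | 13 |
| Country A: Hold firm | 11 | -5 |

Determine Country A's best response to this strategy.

Compromise

E[Concede] = 3/10·(5) + 3/10·(-8) + 2/5·(5) = 11/10
E[Compromise] = 3/10·(6) + 3/10·(13) + 2/5·(6) = 81/10
E[Hold firm] = 3/10·(11) + 3/10·(-5) + 2/5·(11) = 31/5
Best response: Compromise (81/10 is the largest).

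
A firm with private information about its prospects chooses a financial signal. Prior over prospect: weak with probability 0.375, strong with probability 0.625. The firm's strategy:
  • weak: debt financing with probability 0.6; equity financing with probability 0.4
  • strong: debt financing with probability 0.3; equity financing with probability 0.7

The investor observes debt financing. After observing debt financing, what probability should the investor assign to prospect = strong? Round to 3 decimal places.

P(debt financing) = 0.375·0.6 + 0.625·0.3 = 0.4125
P(strong | debt financing) = (0.625·0.3) / 0.4125 = 0.1875 / 0.4125 = 0.454545

0.455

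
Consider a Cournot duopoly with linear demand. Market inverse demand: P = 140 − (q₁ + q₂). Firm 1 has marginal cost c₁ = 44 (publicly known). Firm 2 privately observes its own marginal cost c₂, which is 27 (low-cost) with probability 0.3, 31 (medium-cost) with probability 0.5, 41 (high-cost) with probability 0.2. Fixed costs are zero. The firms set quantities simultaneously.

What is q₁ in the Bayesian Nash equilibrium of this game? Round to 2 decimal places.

Type-c best response for Firm 2: q₂(c) = (140 − c)/2 − q₁/2.
Firm 1 maximizes expected profit; its first-order condition is 140 − 2q₁ − E[q₂] − 44 = 0.
Substituting E[q₂] and solving: E[c₂] = 31.8, so q₁ = (140 − 2·44 + 31.8)/3 = 27.9333.

27.93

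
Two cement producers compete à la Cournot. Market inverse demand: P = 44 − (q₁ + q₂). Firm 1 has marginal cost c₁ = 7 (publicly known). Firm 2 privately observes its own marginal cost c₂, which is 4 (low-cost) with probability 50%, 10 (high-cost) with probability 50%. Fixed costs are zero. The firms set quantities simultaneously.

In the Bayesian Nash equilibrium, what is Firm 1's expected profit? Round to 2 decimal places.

152.11

Type-c best response for Firm 2: q₂(c) = (44 − c)/2 − q₁/2.
Firm 1 maximizes expected profit; its first-order condition is 44 − 2q₁ − E[q₂] − 7 = 0.
Substituting E[q₂] and solving: E[c₂] = 7, so q₁ = (44 − 2·7 + 7)/3 = 12.3333.
E[P] = 44 − (q₁ + E[q₂]) = 19.3333; Firm 1's expected profit = (E[P] − 7)·q₁ = (19.3333 − 7)·12.3333 = 152.111.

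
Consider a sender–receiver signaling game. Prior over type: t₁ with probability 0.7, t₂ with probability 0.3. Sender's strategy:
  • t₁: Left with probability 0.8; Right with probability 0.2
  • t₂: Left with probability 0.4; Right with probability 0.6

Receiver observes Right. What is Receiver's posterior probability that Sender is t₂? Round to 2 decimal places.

P(Right) = 0.7·0.2 + 0.3·0.6 = 0.32
P(t₂ | Right) = (0.3·0.6) / 0.32 = 0.18 / 0.32 = 0.5625

0.56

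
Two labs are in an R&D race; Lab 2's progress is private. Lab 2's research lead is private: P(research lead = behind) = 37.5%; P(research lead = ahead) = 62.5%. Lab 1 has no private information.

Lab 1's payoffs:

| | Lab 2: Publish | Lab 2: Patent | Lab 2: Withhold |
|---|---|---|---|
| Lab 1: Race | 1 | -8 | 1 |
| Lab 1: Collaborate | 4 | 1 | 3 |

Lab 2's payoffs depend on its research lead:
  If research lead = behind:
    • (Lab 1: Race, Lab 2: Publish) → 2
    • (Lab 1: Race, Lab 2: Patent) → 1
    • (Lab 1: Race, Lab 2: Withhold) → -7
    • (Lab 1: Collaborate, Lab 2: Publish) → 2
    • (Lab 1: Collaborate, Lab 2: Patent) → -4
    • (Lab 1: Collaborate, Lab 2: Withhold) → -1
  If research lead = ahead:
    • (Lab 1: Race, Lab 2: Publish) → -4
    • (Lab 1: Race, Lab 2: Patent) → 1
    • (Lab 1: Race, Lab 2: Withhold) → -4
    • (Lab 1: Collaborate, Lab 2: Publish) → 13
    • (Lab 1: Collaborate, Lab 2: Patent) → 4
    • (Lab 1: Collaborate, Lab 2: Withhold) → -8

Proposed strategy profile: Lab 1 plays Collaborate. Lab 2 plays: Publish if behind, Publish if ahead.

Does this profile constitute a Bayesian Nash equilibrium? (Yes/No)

Lab 1 plays Collaborate: E[Collaborate] = 0.375·(4) + 0.625·(4) = 4; E[Race] = 1. Best-responding. ✓
Lab 2 (research lead behind), facing Collaborate: Publish gives 2, Patent gives -4, Withhold gives -1. Proposed Publish is best. ✓
Lab 2 (research lead ahead), facing Collaborate: Publish gives 13, Patent gives 4, Withhold gives -8. Proposed Publish is best. ✓

Yes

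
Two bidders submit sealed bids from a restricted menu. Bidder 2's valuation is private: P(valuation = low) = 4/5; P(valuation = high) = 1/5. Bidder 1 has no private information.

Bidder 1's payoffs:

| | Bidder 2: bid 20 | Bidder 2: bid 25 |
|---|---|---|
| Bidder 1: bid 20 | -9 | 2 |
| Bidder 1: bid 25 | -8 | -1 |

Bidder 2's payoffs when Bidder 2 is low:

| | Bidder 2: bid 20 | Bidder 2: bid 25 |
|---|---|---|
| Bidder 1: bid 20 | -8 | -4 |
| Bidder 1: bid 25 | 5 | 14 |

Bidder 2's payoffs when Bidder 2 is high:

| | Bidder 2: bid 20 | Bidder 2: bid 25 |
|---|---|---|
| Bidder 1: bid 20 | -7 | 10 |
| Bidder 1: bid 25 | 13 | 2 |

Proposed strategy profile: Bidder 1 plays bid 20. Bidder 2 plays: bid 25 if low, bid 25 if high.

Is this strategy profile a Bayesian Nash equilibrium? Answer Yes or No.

A profile is a BNE iff every type of every player is best-responding given beliefs about the other side.
Bidder 1 plays bid 20: E[bid 20] = 4/5·(2) + 1/5·(2) = 2; E[bid 25] = -1. Best-responding. ✓
Bidder 2 (valuation low), facing bid 20: bid 20 gives -8, bid 25 gives -4. Proposed bid 25 is best. ✓
Bidder 2 (valuation high), facing bid 20: bid 20 gives -7, bid 25 gives 10. Proposed bid 25 is best. ✓

Yes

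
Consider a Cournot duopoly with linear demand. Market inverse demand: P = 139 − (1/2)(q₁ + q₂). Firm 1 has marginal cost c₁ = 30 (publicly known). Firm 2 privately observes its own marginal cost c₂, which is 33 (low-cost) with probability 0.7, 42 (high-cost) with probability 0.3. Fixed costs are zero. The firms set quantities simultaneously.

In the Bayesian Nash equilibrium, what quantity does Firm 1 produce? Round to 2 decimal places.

76.47

Type-c best response for Firm 2: q₂(c) = (139 − c) − q₁/2.
Firm 1 maximizes expected profit; its first-order condition is 139 − q₁ − (1/2)E[q₂] − 30 = 0.
Substituting E[q₂] and solving: E[c₂] = 35.7, so q₁ = (139 − 2·30 + 35.7)/(3/2) = 76.4667.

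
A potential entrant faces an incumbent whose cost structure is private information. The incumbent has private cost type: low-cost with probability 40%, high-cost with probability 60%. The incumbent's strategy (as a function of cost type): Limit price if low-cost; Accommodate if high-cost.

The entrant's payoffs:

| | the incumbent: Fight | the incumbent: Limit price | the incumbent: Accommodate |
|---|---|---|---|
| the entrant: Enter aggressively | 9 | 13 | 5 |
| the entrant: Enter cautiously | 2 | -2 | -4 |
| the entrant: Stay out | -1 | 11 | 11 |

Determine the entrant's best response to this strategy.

Compute the entrant's expected payoff for each action, taking the expectation over the incumbent's type.
E[Enter aggressively] = 0.4·(13) + 0.6·(5) = 8.2
E[Enter cautiously] = 0.4·(-2) + 0.6·(-4) = -3.2
E[Stay out] = 0.4·(11) + 0.6·(11) = 11
Best response: Stay out (11 is the largest).

Stay out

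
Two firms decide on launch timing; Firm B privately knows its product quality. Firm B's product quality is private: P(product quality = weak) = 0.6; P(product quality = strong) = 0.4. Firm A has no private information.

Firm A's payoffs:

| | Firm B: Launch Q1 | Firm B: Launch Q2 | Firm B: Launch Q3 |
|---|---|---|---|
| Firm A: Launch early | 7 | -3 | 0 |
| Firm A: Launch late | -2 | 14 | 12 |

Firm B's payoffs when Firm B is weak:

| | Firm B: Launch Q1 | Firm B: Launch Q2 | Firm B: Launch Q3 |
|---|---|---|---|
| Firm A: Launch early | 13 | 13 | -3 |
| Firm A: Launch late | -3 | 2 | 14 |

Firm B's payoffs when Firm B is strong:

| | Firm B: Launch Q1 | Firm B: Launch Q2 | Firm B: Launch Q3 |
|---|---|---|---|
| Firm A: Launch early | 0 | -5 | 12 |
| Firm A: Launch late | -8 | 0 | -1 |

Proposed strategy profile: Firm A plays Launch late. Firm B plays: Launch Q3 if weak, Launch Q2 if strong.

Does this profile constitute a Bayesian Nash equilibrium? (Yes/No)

Yes

A profile is a BNE iff every type of every player is best-responding given beliefs about the other side.
Firm A plays Launch late: E[Launch late] = 0.6·(12) + 0.4·(14) = 12.8; E[Launch early] = -1.2. Best-responding. ✓
Firm B (product quality weak), facing Launch late: Launch Q1 gives -3, Launch Q2 gives 2, Launch Q3 gives 14. Proposed Launch Q3 is best. ✓
Firm B (product quality strong), facing Launch late: Launch Q1 gives -8, Launch Q2 gives 0, Launch Q3 gives -1. Proposed Launch Q2 is best. ✓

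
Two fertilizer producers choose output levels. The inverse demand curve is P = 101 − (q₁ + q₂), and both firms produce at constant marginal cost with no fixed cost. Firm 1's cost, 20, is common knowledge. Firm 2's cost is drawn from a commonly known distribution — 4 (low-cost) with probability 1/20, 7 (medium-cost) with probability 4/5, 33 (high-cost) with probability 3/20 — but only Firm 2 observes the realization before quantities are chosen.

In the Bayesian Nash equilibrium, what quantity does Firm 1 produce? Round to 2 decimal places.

Firm 2 with cost c maximizes (101 − (q₁+q₂) − c)·q₂, giving q₂(c) = (101 − c − q₁)/2.
E[c₂] = 1/20·4 + 4/5·7 + 3/20·33 = 10.75
Firm 1's FOC against E[q₂] yields q₁ = (101 − 2·20 + E[c₂])/3 = (101 − 40 + 10.75)/3 = 23.9167.

23.92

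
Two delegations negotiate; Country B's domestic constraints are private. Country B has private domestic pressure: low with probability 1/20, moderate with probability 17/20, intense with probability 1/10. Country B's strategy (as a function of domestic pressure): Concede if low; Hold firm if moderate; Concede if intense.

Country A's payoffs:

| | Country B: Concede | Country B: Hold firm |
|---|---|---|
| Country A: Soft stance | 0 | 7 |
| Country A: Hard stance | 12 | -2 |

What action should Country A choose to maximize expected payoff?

Soft stance

E[Soft stance] = 1/20·(0) + 17/20·(7) + 1/10·(0) = 119/20
E[Hard stance] = 1/20·(12) + 17/20·(-2) + 1/10·(12) = 1/10
Best response: Soft stance (119/20 is the largest).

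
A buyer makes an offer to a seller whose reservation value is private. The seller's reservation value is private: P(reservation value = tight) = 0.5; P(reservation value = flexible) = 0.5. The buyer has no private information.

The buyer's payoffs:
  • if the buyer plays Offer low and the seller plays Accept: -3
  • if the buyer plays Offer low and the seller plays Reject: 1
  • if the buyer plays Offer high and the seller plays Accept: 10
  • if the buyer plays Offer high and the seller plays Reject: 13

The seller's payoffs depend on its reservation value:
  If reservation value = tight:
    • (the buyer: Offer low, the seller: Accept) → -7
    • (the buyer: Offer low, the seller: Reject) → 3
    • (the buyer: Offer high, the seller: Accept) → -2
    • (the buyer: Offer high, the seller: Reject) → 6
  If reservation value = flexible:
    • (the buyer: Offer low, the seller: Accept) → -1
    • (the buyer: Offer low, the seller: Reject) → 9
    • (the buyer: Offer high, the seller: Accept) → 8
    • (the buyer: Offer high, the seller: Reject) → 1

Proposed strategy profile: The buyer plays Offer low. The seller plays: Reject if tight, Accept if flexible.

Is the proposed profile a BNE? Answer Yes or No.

No

The buyer plays Offer low: E[Offer low] = 0.5·(1) + 0.5·(-3) = -1; E[Offer high] = 11.5. Not best-responding. ✗
The seller (reservation value tight), facing Offer low: Accept gives -7, Reject gives 3. Proposed Reject is best. ✓
The seller (reservation value flexible), facing Offer low: Accept gives -1, Reject gives 9. Proposed Accept is not best — profitable deviation exists. ✗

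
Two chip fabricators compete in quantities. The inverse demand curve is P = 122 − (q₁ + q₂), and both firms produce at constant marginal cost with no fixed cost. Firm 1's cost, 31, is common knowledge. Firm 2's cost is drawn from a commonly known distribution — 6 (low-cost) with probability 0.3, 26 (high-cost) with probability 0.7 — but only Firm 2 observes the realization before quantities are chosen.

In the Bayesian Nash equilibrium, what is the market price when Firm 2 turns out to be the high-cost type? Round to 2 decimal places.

60.67

Firm 2 with cost c maximizes (122 − (q₁+q₂) − c)·q₂, giving q₂(c) = (122 − c − q₁)/2.
E[c₂] = 0.3·6 + 0.7·26 = 20
Firm 1's FOC against E[q₂] yields q₁ = (122 − 2·31 + E[c₂])/3 = (122 − 62 + 20)/3 = 26.6667.
q₂(high-cost) = 34.6667, so P = 122 − (26.6667 + 34.6667) = 60.6667.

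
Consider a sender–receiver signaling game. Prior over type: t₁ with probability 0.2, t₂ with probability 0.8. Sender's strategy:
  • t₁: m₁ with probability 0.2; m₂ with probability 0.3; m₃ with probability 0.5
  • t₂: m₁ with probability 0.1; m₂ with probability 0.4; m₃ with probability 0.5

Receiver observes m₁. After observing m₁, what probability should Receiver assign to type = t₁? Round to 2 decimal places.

Apply Bayes' rule using the sender's strategy as the likelihood.
P(m₁) = 0.2·0.2 + 0.8·0.1 = 0.12
P(t₁ | m₁) = (0.2·0.2) / 0.12 = 0.04 / 0.12 = 0.333333

0.33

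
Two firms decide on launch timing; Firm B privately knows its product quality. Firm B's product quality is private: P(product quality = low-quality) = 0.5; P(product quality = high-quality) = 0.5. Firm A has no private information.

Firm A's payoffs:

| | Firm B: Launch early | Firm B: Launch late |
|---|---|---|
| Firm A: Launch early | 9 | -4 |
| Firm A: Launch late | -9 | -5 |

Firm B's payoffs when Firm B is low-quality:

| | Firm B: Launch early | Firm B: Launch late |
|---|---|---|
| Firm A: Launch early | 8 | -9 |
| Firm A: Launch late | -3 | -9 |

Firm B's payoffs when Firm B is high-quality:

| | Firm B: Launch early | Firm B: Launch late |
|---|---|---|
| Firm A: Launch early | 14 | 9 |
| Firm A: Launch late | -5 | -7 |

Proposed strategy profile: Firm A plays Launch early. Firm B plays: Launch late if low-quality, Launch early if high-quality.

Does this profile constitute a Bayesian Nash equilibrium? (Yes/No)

Firm A plays Launch early: E[Launch early] = 0.5·(-4) + 0.5·(9) = 2.5; E[Launch late] = -7. Best-responding. ✓
Firm B (product quality low-quality), facing Launch early: Launch early gives 8, Launch late gives -9. Proposed Launch late is not best — profitable deviation exists. ✗
Firm B (product quality high-quality), facing Launch early: Launch early gives 14, Launch late gives 9. Proposed Launch early is best. ✓

No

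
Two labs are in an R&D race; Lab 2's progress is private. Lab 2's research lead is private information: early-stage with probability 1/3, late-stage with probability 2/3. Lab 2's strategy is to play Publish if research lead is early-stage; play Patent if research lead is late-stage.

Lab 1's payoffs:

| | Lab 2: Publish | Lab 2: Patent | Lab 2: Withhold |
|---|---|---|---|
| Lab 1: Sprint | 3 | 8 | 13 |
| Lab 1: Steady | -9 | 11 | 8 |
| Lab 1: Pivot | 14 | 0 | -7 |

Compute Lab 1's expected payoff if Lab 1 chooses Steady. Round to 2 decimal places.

Take the expectation over Lab 2's research lead, weighting each type's action by its prior probability.
E[Steady] = 1/3·(-9) + 2/3·11 = (-3) + 22/3 = 13/3

4.33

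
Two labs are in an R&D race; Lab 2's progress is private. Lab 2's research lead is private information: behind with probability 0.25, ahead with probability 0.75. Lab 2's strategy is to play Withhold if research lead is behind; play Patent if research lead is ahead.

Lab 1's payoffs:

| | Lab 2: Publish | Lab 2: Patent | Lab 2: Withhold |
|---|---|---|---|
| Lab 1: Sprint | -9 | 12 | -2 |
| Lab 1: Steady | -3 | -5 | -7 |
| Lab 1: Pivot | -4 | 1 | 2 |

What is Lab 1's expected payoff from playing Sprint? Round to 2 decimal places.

8.50

E[Sprint] = 0.25·(-2) + 0.75·12 = (-0.5) + 9 = 8.5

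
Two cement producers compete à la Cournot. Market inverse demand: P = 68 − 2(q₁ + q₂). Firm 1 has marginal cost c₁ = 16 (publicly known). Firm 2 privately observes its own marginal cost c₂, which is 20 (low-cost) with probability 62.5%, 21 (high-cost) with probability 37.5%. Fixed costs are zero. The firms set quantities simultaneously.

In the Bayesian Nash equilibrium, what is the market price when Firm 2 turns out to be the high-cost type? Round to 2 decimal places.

35.10

Firm 2 with cost c maximizes (68 − 2(q₁+q₂) − c)·q₂, giving q₂(c) = (68 − c − 2q₁)/4.
E[c₂] = 0.625·20 + 0.375·21 = 20.375
Firm 1's FOC against E[q₂] yields q₁ = (68 − 2·16 + E[c₂])/6 = (68 − 32 + 20.375)/6 = 9.39583.
q₂(high-cost) = 7.05208, so P = 68 − 2·(9.39583 + 7.05208) = 35.1042.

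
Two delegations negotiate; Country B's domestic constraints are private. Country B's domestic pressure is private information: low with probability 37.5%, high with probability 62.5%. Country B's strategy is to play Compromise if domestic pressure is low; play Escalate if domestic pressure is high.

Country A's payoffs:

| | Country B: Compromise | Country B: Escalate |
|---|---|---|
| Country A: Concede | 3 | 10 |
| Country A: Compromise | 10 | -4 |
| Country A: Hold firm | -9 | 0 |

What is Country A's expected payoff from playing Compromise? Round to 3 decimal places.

1.250

Take the expectation over Country B's domestic pressure, weighting each type's action by its prior probability.
E[Compromise] = 0.375·10 + 0.625·(-4) = 3.75 + (-2.5) = 1.25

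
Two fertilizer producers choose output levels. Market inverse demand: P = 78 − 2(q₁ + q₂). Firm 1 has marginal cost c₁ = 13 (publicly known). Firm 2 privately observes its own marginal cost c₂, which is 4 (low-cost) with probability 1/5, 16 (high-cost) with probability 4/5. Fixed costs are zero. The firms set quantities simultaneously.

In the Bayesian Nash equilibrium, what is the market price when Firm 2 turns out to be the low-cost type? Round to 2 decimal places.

Each type of Firm 2 best-responds to q₁; Firm 1 best-responds to the expected q₂ over Firm 2's types.
Firm 2 with cost c maximizes (78 − 2(q₁+q₂) − c)·q₂, giving q₂(c) = (78 − c − 2q₁)/4.
E[c₂] = 1/5·4 + 4/5·16 = 13.6
Firm 1's FOC against E[q₂] yields q₁ = (78 − 2·13 + E[c₂])/6 = (78 − 26 + 13.6)/6 = 10.9333.
q₂(low-cost) = 13.0333, so P = 78 − 2·(10.9333 + 13.0333) = 30.0667.

30.07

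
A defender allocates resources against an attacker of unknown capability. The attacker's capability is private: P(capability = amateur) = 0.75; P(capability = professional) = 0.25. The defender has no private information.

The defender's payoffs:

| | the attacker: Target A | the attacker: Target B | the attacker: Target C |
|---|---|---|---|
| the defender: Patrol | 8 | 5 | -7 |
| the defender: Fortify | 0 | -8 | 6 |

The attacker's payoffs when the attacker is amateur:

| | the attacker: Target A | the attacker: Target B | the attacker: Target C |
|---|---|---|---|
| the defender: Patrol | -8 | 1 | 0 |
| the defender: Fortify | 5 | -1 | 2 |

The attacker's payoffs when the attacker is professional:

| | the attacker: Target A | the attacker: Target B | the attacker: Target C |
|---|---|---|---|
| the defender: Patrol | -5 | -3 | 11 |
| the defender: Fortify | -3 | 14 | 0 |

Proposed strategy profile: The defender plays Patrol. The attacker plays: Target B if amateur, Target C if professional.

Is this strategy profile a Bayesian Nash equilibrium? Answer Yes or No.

Yes

The defender plays Patrol: E[Patrol] = 0.75·(5) + 0.25·(-7) = 2; E[Fortify] = -4.5. Best-responding. ✓
The attacker (capability amateur), facing Patrol: Target A gives -8, Target B gives 1, Target C gives 0. Proposed Target B is best. ✓
The attacker (capability professional), facing Patrol: Target A gives -5, Target B gives -3, Target C gives 11. Proposed Target C is best. ✓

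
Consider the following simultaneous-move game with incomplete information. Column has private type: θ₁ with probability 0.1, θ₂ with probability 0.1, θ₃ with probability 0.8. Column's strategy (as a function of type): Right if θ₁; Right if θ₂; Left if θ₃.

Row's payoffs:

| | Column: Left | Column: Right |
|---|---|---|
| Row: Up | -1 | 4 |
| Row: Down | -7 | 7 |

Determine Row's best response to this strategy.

Up

E[Up] = 0.1·(4) + 0.1·(4) + 0.8·(-1) = 0
E[Down] = 0.1·(7) + 0.1·(7) + 0.8·(-7) = -4.2
Best response: Up (0 is the largest).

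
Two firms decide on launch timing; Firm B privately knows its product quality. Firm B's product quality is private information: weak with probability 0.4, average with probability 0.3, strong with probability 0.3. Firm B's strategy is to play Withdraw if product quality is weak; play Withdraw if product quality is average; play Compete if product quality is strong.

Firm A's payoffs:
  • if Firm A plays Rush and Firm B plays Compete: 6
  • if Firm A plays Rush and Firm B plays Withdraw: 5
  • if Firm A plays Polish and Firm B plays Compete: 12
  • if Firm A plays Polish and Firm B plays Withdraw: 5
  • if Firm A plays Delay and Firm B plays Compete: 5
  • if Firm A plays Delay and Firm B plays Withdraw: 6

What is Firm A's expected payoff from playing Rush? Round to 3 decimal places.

E[Rush] = 0.4·5 + 0.3·5 + 0.3·6 = 2 + 1.5 + 1.8 = 5.3

5.300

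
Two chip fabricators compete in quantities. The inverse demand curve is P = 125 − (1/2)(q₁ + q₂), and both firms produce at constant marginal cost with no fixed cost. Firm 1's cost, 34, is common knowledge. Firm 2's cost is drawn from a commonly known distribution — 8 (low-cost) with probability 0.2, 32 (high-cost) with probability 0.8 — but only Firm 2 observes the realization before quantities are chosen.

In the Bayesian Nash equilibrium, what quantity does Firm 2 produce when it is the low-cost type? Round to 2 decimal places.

Firm 2 with cost c maximizes (125 − (1/2)(q₁+q₂) − c)·q₂, giving q₂(c) = (125 − c − (1/2)q₁).
E[c₂] = 0.2·8 + 0.8·32 = 27.2
Firm 1's FOC against E[q₂] yields q₁ = (125 − 2·34 + E[c₂])/(3/2) = (125 − 68 + 27.2)/(3/2) = 56.1333.
q₂(low-cost) = (125 − 8 − (1/2)·56.1333) = 88.9333.

88.93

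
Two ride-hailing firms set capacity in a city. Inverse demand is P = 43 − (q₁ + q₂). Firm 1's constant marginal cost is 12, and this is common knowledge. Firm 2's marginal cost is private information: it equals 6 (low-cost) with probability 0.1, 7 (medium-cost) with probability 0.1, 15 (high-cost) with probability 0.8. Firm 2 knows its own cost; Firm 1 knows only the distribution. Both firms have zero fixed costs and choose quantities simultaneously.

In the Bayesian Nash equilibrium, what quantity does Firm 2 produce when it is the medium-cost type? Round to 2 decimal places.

12.62

Type-c best response for Firm 2: q₂(c) = (43 − c)/2 − q₁/2.
Firm 1 maximizes expected profit; its first-order condition is 43 − 2q₁ − E[q₂] − 12 = 0.
Substituting E[q₂] and solving: E[c₂] = 13.3, so q₁ = (43 − 2·12 + 13.3)/3 = 10.7667.
q₂(medium-cost) = (43 − 7 − 10.7667)/2 = 12.6167.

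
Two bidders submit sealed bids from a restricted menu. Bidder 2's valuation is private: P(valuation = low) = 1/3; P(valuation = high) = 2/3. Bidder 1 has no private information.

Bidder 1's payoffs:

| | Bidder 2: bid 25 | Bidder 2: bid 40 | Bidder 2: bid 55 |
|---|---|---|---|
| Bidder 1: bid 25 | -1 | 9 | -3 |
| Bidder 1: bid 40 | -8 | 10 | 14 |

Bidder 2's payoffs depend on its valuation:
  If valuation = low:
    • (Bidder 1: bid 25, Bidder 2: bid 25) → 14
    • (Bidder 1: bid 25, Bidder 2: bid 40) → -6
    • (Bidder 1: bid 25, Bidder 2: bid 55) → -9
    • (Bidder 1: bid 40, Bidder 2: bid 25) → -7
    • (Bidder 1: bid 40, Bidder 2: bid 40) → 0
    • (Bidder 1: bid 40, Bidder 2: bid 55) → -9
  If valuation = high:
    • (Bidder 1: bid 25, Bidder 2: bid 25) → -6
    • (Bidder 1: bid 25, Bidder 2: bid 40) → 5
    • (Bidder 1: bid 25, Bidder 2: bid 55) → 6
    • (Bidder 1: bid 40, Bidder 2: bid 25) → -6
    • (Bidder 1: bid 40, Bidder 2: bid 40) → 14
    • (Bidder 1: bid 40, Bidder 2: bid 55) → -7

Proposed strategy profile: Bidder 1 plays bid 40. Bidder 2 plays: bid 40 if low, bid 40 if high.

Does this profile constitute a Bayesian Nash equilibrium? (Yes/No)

Yes

Bidder 1 plays bid 40: E[bid 40] = 1/3·(10) + 2/3·(10) = 10; E[bid 25] = 9. Best-responding. ✓
Bidder 2 (valuation low), facing bid 40: bid 25 gives -7, bid 40 gives 0, bid 55 gives -9. Proposed bid 40 is best. ✓
Bidder 2 (valuation high), facing bid 40: bid 25 gives -6, bid 40 gives 14, bid 55 gives -7. Proposed bid 40 is best. ✓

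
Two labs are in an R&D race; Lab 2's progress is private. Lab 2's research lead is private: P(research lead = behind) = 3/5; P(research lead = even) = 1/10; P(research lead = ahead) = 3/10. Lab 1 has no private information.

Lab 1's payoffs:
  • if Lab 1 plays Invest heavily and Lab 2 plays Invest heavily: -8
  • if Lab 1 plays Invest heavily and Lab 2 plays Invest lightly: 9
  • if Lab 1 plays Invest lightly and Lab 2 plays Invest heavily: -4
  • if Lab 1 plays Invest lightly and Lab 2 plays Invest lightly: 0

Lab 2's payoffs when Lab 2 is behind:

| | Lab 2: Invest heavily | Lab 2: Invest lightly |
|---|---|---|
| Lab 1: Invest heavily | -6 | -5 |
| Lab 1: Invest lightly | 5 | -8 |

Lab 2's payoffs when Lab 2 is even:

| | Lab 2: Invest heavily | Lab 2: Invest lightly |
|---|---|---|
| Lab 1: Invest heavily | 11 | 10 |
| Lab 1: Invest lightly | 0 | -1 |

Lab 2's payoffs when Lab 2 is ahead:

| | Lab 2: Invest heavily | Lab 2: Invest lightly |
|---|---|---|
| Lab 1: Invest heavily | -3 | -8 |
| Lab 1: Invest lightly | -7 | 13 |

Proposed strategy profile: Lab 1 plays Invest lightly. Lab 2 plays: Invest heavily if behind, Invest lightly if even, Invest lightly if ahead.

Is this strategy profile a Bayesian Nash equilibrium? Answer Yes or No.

No

Lab 1 plays Invest lightly: E[Invest lightly] = 3/5·(-4) + 1/10·(0) + 3/10·(0) = -12/5; E[Invest heavily] = -6/5. Not best-responding. ✗
Lab 2 (research lead behind), facing Invest lightly: Invest heavily gives 5, Invest lightly gives -8. Proposed Invest heavily is best. ✓
Lab 2 (research lead even), facing Invest lightly: Invest heavily gives 0, Invest lightly gives -1. Proposed Invest lightly is not best — profitable deviation exists. ✗
Lab 2 (research lead ahead), facing Invest lightly: Invest heavily gives -7, Invest lightly gives 13. Proposed Invest lightly is best. ✓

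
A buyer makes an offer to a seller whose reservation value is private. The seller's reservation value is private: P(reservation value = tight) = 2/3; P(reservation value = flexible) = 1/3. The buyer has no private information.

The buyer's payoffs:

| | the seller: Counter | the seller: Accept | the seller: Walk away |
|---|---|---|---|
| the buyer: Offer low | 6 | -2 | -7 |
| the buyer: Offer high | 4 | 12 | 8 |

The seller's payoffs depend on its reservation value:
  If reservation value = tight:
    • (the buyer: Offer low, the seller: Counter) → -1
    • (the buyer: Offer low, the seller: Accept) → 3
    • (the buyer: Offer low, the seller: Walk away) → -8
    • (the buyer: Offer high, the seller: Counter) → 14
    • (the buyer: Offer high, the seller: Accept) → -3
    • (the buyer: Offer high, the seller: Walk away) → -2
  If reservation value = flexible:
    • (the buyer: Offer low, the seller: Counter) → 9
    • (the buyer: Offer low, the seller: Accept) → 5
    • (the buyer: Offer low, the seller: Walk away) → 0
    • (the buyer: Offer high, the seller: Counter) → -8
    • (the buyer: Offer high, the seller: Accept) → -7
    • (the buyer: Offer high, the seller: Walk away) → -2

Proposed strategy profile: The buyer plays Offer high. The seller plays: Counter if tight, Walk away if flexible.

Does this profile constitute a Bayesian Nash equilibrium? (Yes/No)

The buyer plays Offer high: E[Offer high] = 2/3·(4) + 1/3·(8) = 16/3; E[Offer low] = 5/3. Best-responding. ✓
The seller (reservation value tight), facing Offer high: Counter gives 14, Accept gives -3, Walk away gives -2. Proposed Counter is best. ✓
The seller (reservation value flexible), facing Offer high: Counter gives -8, Accept gives -7, Walk away gives -2. Proposed Walk away is best. ✓

Yes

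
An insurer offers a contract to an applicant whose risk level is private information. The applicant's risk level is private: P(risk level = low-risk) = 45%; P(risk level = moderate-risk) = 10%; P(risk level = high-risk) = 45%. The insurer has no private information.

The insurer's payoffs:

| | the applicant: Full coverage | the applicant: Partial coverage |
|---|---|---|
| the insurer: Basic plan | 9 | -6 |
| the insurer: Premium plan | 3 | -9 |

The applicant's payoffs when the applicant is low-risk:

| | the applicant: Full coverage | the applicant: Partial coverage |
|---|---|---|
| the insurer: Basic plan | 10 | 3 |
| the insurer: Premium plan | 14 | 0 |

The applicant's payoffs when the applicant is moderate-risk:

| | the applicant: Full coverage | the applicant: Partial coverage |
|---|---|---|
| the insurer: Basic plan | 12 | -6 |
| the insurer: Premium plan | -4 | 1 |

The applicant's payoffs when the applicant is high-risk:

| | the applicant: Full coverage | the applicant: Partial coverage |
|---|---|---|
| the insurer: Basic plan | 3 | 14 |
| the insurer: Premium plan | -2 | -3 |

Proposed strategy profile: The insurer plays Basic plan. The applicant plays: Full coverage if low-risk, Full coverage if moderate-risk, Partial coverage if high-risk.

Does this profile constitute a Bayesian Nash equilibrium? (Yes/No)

Yes

A profile is a BNE iff every type of every player is best-responding given beliefs about the other side.
The insurer plays Basic plan: E[Basic plan] = 0.45·(9) + 0.1·(9) + 0.45·(-6) = 2.25; E[Premium plan] = -2.4. Best-responding. ✓
The applicant (risk level low-risk), facing Basic plan: Full coverage gives 10, Partial coverage gives 3. Proposed Full coverage is best. ✓
The applicant (risk level moderate-risk), facing Basic plan: Full coverage gives 12, Partial coverage gives -6. Proposed Full coverage is best. ✓
The applicant (risk level high-risk), facing Basic plan: Full coverage gives 3, Partial coverage gives 14. Proposed Partial coverage is best. ✓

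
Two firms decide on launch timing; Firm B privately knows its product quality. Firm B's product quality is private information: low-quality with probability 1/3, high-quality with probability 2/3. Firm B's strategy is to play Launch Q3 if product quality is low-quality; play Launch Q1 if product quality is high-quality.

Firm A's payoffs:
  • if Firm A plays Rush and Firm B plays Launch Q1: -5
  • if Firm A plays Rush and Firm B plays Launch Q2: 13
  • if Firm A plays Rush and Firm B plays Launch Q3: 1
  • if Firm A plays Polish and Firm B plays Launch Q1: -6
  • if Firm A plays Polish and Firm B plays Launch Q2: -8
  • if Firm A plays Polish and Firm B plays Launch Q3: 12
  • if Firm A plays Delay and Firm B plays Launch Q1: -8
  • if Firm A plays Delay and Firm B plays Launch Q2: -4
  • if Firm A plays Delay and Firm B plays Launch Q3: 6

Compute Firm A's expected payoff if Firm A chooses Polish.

0

E[Polish] = 1/3·12 + 2/3·(-6) = 4 + (-4) = 0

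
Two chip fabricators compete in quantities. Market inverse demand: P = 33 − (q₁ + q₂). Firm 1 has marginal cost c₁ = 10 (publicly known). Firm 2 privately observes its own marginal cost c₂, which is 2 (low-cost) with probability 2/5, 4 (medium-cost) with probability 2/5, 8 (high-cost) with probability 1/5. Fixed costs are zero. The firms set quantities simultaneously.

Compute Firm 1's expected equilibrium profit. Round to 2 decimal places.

32.11

Firm 2 with cost c maximizes (33 − (q₁+q₂) − c)·q₂, giving q₂(c) = (33 − c − q₁)/2.
E[c₂] = 2/5·2 + 2/5·4 + 1/5·8 = 4
Firm 1's FOC against E[q₂] yields q₁ = (33 − 2·10 + E[c₂])/3 = (33 − 20 + 4)/3 = 5.66667.
E[P] = 33 − (q₁ + E[q₂]) = 15.6667; Firm 1's expected profit = (E[P] − 10)·q₁ = (15.6667 − 10)·5.66667 = 32.1111.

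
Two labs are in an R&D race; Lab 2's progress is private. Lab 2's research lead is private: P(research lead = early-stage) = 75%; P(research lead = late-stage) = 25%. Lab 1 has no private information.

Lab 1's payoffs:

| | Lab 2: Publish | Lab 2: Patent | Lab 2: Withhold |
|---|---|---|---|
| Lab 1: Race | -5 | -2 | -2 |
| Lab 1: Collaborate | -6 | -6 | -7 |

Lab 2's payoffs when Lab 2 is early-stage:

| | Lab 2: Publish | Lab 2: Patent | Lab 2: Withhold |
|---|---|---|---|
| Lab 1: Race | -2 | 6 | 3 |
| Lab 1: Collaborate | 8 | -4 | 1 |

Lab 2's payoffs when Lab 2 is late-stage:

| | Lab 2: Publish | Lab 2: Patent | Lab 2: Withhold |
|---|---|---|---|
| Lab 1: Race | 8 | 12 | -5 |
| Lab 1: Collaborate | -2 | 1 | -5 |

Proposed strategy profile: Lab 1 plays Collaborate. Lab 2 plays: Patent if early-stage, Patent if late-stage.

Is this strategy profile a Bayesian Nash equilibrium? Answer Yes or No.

No

Lab 1 plays Collaborate: E[Collaborate] = 0.75·(-6) + 0.25·(-6) = -6; E[Race] = -2. Not best-responding. ✗
Lab 2 (research lead early-stage), facing Collaborate: Publish gives 8, Patent gives -4, Withhold gives 1. Proposed Patent is not best — profitable deviation exists. ✗
Lab 2 (research lead late-stage), facing Collaborate: Publish gives -2, Patent gives 1, Withhold gives -5. Proposed Patent is best. ✓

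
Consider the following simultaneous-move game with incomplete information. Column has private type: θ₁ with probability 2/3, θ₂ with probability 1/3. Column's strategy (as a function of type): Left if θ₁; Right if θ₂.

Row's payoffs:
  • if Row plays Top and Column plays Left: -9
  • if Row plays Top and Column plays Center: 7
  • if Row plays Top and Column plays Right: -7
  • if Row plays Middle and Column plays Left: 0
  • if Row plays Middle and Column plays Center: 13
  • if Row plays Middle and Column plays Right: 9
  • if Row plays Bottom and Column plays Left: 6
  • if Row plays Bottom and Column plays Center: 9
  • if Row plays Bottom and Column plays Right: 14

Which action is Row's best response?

Bottom

Compute Row's expected payoff for each action, taking the expectation over Column's type.
E[Top] = 2/3·(-9) + 1/3·(-7) = -25/3
E[Middle] = 2/3·(0) + 1/3·(9) = 3
E[Bottom] = 2/3·(6) + 1/3·(14) = 26/3
Best response: Bottom (26/3 is the largest).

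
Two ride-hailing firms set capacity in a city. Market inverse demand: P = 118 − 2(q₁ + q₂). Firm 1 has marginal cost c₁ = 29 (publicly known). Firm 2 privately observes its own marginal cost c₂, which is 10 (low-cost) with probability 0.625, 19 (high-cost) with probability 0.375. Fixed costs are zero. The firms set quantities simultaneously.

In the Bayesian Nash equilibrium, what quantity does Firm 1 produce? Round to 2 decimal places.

12.23

Each type of Firm 2 best-responds to q₁; Firm 1 best-responds to the expected q₂ over Firm 2's types.
Firm 2 with cost c maximizes (118 − 2(q₁+q₂) − c)·q₂, giving q₂(c) = (118 − c − 2q₁)/4.
E[c₂] = 0.625·10 + 0.375·19 = 13.375
Firm 1's FOC against E[q₂] yields q₁ = (118 − 2·29 + E[c₂])/6 = (118 − 58 + 13.375)/6 = 12.2292.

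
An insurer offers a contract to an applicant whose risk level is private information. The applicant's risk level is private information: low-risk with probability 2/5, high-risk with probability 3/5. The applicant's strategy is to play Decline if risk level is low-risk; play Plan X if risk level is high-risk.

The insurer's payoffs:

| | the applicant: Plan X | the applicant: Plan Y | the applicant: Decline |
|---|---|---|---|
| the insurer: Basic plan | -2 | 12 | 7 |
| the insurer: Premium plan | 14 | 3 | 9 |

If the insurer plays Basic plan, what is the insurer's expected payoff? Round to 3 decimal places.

1.600

E[Basic plan] = 2/5·7 + 3/5·(-2) = 14/5 + (-6/5) = 8/5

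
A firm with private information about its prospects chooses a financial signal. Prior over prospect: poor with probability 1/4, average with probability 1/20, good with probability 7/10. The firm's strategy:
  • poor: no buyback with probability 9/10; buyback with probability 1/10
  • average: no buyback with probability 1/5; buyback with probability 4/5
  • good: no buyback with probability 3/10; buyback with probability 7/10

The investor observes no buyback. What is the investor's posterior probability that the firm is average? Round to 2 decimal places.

Apply Bayes' rule using the sender's strategy as the likelihood.
P(no buyback) = (1/4)·(9/10) + (1/20)·(1/5) + (7/10)·(3/10) = 89/200
P(average | no buyback) = ((1/20)·(1/5)) / (89/200) = (1/100) / (89/200) = 2/89

0.02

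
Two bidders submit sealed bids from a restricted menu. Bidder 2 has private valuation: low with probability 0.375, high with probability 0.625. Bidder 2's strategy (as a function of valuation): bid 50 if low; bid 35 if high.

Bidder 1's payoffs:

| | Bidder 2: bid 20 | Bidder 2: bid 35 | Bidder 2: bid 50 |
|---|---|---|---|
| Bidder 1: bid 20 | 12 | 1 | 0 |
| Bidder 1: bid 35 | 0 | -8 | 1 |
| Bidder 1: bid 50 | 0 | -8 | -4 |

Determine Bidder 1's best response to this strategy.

E[bid 20] = 0.375·(0) + 0.625·(1) = 0.625
E[bid 35] = 0.375·(1) + 0.625·(-8) = -4.625
E[bid 50] = 0.375·(-4) + 0.625·(-8) = -6.5
Best response: bid 20 (0.625 is the largest).

bid 20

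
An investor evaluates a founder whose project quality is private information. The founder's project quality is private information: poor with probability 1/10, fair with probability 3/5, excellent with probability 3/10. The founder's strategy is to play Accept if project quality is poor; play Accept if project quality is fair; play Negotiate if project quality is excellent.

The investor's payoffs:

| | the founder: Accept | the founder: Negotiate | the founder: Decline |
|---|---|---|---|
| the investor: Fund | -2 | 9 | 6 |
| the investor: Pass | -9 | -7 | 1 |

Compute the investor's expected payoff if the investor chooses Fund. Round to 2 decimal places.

Take the expectation over the founder's project quality, weighting each type's action by its prior probability.
E[Fund] = 1/10·(-2) + 3/5·(-2) + 3/10·9 = (-1/5) + (-6/5) + 27/10 = 13/10

1.30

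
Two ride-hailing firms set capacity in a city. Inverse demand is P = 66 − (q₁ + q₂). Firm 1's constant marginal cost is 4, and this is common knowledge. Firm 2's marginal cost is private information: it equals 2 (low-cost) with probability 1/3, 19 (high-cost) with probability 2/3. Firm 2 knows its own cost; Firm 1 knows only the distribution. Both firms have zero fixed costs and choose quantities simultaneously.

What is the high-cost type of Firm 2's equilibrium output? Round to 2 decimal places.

Firm 2 with cost c maximizes (66 − (q₁+q₂) − c)·q₂, giving q₂(c) = (66 − c − q₁)/2.
E[c₂] = 1/3·2 + 2/3·19 = 13.3333
Firm 1's FOC against E[q₂] yields q₁ = (66 − 2·4 + E[c₂])/3 = (66 − 8 + 13.3333)/3 = 23.7778.
q₂(high-cost) = (66 − 19 − 23.7778)/2 = 11.6111.

11.61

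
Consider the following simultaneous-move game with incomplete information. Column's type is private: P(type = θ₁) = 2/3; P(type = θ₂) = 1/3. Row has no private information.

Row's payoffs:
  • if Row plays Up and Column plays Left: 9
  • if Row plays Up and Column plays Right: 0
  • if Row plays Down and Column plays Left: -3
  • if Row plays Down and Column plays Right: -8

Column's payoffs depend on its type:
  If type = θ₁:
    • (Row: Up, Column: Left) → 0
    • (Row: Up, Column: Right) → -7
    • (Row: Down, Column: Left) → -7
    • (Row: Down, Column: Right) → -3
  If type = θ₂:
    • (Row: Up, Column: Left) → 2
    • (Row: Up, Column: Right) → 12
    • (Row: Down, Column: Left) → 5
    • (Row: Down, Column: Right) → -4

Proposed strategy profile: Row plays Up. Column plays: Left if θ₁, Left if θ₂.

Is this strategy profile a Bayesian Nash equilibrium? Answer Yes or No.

No

Row plays Up: E[Up] = 2/3·(9) + 1/3·(9) = 9; E[Down] = -3. Best-responding. ✓
Column (type θ₁), facing Up: Left gives 0, Right gives -7. Proposed Left is best. ✓
Column (type θ₂), facing Up: Left gives 2, Right gives 12. Proposed Left is not best — profitable deviation exists. ✗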